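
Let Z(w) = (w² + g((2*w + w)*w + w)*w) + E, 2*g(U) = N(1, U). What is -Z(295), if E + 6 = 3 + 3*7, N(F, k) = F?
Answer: -174381/2 ≈ -87191.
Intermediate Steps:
E = 18 (E = -6 + (3 + 3*7) = -6 + (3 + 21) = -6 + 24 = 18)
g(U) = ½ (g(U) = (½)*1 = ½)
Z(w) = 18 + w² + w/2 (Z(w) = (w² + w/2) + 18 = 18 + w² + w/2)
-Z(295) = -(18 + 295² + (½)*295) = -(18 + 87025 + 295/2) = -1*174381/2 = -174381/2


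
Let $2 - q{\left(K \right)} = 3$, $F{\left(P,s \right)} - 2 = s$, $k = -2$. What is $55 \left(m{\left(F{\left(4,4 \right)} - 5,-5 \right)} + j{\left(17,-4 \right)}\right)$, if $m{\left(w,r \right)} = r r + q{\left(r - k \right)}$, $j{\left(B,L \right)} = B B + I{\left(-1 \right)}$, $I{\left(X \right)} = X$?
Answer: $17160$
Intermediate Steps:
$F{\left(P,s \right)} = 2 + s$
$q{\left(K \right)} = -1$ ($q{\left(K \right)} = 2 - 3 = -1$)
$j{\left(B,L \right)} = -1 + B^{2}$ ($j{\left(B,L \right)} = B B - 1 = B^{2} - 1 = -1 + B^{2}$)
$m{\left(w,r \right)} = -1 + r^{2}$ ($m{\left(w,r \right)} = r r - 1 = r^{2} - 1 = -1 + r^{2}$)
$55 \left(m{\left(F{\left(4,4 \right)} - 5,-5 \right)} + j{\left(17,-4 \right)}\right) = 55 \left(\left(-1 + \left(-5\right)^{2}\right) - \left(1 - 17^{2}\right)\right) = 55 \left(\left(-1 + 25\right) + \left(-1 + 289\right)\right) = 55 \left(24 + 288\right) = 55 \cdot 312 = 17160$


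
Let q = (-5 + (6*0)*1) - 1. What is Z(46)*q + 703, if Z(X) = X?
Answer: 427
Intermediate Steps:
q = -6 (q = (-5 + 0*1) - 1 = (-5 + 0) - 1 = -5 - 1 = -6)
Z(46)*q + 703 = 46*(-6) + 703 = -276 + 703 = 427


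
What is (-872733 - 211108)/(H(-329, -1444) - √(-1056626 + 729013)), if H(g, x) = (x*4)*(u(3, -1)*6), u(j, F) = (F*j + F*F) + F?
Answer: -112684781088/10809672637 - 1083841*I*√327613/10809672637 ≈ -10.424 - 0.05739*I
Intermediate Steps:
u(j, F) = F + F² + F*j (u(j, F) = (F*j + F²) + F = (F² + F*j) + F = F + F² + F*j)
H(g, x) = -72*x (H(g, x) = (x*4)*(-(1 - 1 + 3)*6) = (4*x)*(-1*3*6) = (4*x)*(-3*6) = (4*x)*(-18) = -72*x)
(-872733 - 211108)/(H(-329, -1444) - √(-1056626 + 729013)) = (-872733 - 211108)/(-72*(-1444) - √(-1056626 + 729013)) = -1083841/(103968 - √(-327613)) = -1083841/(103968 - I*√327613)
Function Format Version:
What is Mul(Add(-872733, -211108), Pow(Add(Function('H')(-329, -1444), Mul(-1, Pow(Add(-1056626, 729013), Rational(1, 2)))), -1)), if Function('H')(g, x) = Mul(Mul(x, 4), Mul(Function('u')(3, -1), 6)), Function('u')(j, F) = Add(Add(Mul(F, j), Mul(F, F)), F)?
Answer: Add(Rational(-112684781088, 10809672637), Mul(Rational(-1083841, 10809672637), I, Pow(327613, Rational(1, 2)))) ≈ Add(-10.424, Mul(-0.057390, I))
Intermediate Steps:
Function('u')(j, F) = Add(F, Pow(F, 2), Mul(F, j)) (Function('u')(j, F) = Add(Add(Mul(F, j), Pow(F, 2)), F) = Add(Add(Pow(F, 2), Mul(F, j)), F) = Add(F, Pow(F, 2), Mul(F, j)))
Function('H')(g, x) = Mul(-72, x) (Function('H')(g, x) = Mul(Mul(x, 4), Mul(Mul(-1, Add(1, -1, 3)), 6)) = Mul(Mul(4, x), Mul(Mul(-1, 3), 6)) = Mul(Mul(4, x), Mul(-3, 6)) = Mul(Mul(4, x), -18) = Mul(-72, x))
Mul(Add(-872733, -211108), Pow(Add(Function('H')(-329, -1444), Mul(-1, Pow(Add(-1056626, 729013), Rational(1, 2)))), -1)) = Mul(Add(-872733, -211108), Pow(Add(Mul(-72, -1444), Mul(-1, Pow(Add(-1056626, 729013), Rational(1, 2)))), -1)) = Mul(-1083841, Pow(Add(103968, Mul(-1, Pow(-327613, Rational(1, 2)))), -1)) = Mul(-1083841, Pow(Add(103968, Mul(-1, Mul(I, Pow(327613, Rational(1, 2))))), -1)) = Mul(-1083841, Pow(Add(103968, Mul(-1, I, Pow(327613, Rational(1, 2)))), -1))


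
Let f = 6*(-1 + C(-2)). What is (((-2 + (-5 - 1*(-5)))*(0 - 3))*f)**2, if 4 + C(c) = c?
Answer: 63504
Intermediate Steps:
C(c) = -4 + c
f = -42 (f = 6*(-1 + (-4 - 2)) = 6*(-1 - 6) = 6*(-7) = -42)
(((-2 + (-5 - 1*(-5)))*(0 - 3))*f)**2 = (((-2 + (-5 - 1*(-5)))*(0 - 3))*(-42))**2 = (((-2 + (-5 + 5))*(-3))*(-42))**2 = (((-2 + 0)*(-3))*(-42))**2 = (-2*(-3)*(-42))**2 = (6*(-42))**2 = (-252)**2 = 63504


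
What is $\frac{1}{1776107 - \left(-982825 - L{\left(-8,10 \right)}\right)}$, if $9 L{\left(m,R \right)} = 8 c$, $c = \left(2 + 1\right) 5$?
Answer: $\frac{3}{8276836} \approx 3.6246 \cdot 10^{-7}$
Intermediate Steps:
$c = 15$ ($c = 3 \cdot 5 = 15$)
$L{\left(m,R \right)} = \frac{40}{3}$ ($L{\left(m,R \right)} = \frac{8 \cdot 15}{9} = \frac{1}{9} \cdot 120 = \frac{40}{3}$)
$\frac{1}{1776107 - \left(-982825 - L{\left(-8,10 \right)}\right)} = \frac{1}{1776107 + \left(\left(\frac{40}{3} - -713\right) - -982112\right)} = \frac{1}{1776107 + \left(\left(\frac{40}{3} + 713\right) + 982112\right)} = \frac{1}{1776107 + \left(\frac{2179}{3} + 982112\right)} = \frac{1}{1776107 + \frac{2948515}{3}} = \frac{1}{\frac{8276836}{3}} = \frac{3}{8276836}$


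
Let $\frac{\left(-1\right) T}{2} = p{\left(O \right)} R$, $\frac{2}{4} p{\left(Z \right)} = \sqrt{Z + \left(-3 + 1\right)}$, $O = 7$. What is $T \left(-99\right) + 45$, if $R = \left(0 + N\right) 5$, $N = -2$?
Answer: $45 - 3960 \sqrt{5} \approx -8809.8$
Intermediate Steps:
$p{\left(Z \right)} = 2 \sqrt{-2 + Z}$ ($p{\left(Z \right)} = 2 \sqrt{Z + \left(-3 + 1\right)} = 2 \sqrt{Z - 2} = 2 \sqrt{-2 + Z}$)
$R = -10$ ($R = \left(0 - 2\right) 5 = \left(-2\right) 5 = -10$)
$T = 40 \sqrt{5}$ ($T = - 2 \cdot 2 \sqrt{-2 + 7} \left(-10\right) = - 2 \cdot 2 \sqrt{5} \left(-10\right) = - 2 \left(- 20 \sqrt{5}\right) = 40 \sqrt{5} \approx 89.443$)
$T \left(-99\right) + 45 = 40 \sqrt{5} \left(-99\right) + 45 = - 3960 \sqrt{5} + 45 = 45 - 3960 \sqrt{5}$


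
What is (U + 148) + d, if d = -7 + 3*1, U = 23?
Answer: 167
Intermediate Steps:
d = -4 (d = -7 + 3 = -4)
(U + 148) + d = (23 + 148) - 4 = 171 - 4 = 167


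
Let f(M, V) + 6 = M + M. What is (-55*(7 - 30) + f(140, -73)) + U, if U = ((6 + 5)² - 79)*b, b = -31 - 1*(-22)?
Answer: 1161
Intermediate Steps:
b = -9 (b = -31 + 22 = -9)
f(M, V) = -6 + 2*M (f(M, V) = -6 + (M + M) = -6 + 2*M)
U = -378 (U = ((6 + 5)² - 79)*(-9) = (11² - 79)*(-9) = (121 - 79)*(-9) = 42*(-9) = -378)
(-55*(7 - 30) + f(140, -73)) + U = (-55*(7 - 30) + (-6 + 2*140)) - 378 = (-55*(-23) + (-6 + 280)) - 378 = (1265 + 274) - 378 = 1539 - 378 = 1161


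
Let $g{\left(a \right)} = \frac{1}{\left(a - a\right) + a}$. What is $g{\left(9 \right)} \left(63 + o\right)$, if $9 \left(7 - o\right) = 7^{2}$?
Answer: $\frac{581}{81} \approx 7.1728$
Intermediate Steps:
$o = \frac{14}{9}$ ($o = 7 - \frac{7^{2}}{9} = 7 - \frac{49}{9} = \frac{14}{9} \approx 1.5556$)
$g{\left(a \right)} = \frac{1}{a}$ ($g{\left(a \right)} = \frac{1}{0 + a} = \frac{1}{a}$)
$g{\left(9 \right)} \left(63 + o\right) = \frac{63 + \frac{14}{9}}{9} = \frac{1}{9} \cdot \frac{581}{9} = \frac{581}{81}$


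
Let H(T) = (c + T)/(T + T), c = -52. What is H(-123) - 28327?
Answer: -6968267/246 ≈ -28326.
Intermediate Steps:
H(T) = (-52 + T)/(2*T) (H(T) = (-52 + T)/(T + T) = (-52 + T)/((2*T)) = (-52 + T)*(1/(2*T)) = (-52 + T)/(2*T))
H(-123) - 28327 = (½)*(-52 - 123)/(-123) - 28327 = (½)*(-1/123)*(-175) - 28327 = 175/246 - 28327 = -6968267/246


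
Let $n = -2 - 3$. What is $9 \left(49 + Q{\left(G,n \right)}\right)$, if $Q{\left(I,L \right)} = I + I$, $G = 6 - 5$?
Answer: $459$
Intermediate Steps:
$G = 1$ ($G = 6 - 5 = 1$)
$n = -5$
$Q{\left(I,L \right)} = 2 I$
$9 \left(49 + Q{\left(G,n \right)}\right) = 9 \left(49 + 2 \cdot 1\right) = 9 \left(49 + 2\right) = 9 \cdot 51 = 459$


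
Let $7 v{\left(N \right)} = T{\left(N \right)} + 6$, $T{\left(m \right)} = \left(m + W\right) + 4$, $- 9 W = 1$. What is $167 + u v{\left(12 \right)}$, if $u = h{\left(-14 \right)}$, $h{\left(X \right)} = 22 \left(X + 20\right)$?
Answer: $\frac{12175}{21} \approx 579.76$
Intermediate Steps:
$W = - \frac{1}{9}$ ($W = \left(- \frac{1}{9}\right) 1 = - \frac{1}{9} \approx -0.11111$)
$T{\left(m \right)} = \frac{35}{9} + m$ ($T{\left(m \right)} = \left(m - \frac{1}{9}\right) + 4 = \left(- \frac{1}{9} + m\right) + 4 = \frac{35}{9} + m$)
$h{\left(X \right)} = 440 + 22 X$ ($h{\left(X \right)} = 22 \left(20 + X\right) = 440 + 22 X$)
$u = 132$ ($u = 440 + 22 \left(-14\right) = 440 - 308 = 132$)
$v{\left(N \right)} = \frac{89}{63} + \frac{N}{7}$ ($v{\left(N \right)} = \frac{\left(\frac{35}{9} + N\right) + 6}{7} = \frac{\frac{89}{9} + N}{7} = \frac{89}{63} + \frac{N}{7}$)
$167 + u v{\left(12 \right)} = 167 + 132 \left(\frac{89}{63} + \frac{1}{7} \cdot 12\right) = 167 + 132 \left(\frac{89}{63} + \frac{12}{7}\right) = 167 + 132 \cdot \frac{197}{63} = 167 + \frac{8668}{21} = \frac{12175}{21}$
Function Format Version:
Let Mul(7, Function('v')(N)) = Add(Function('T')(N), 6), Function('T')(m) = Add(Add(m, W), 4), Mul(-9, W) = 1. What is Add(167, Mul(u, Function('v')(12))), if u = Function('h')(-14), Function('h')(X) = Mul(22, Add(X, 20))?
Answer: Rational(12175, 21) ≈ 579.76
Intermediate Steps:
W = Rational(-1, 9) (W = Mul(Rational(-1, 9), 1) = Rational(-1, 9) ≈ -0.11111)
Function('T')(m) = Add(Rational(35, 9), m) (Function('T')(m) = Add(Add(m, Rational(-1, 9)), 4) = Add(Add(Rational(-1, 9), m), 4) = Add(Rational(35, 9), m))
Function('h')(X) = Add(440, Mul(22, X)) (Function('h')(X) = Mul(22, Add(20, X)) = Add(440, Mul(22, X)))
u = 132 (u = Add(440, Mul(22, -14)) = Add(440, -308) = 132)
Function('v')(N) = Add(Rational(89, 63), Mul(Rational(1, 7), N)) (Function('v')(N) = Mul(Rational(1, 7), Add(Add(Rational(35, 9), N), 6)) = Mul(Rational(1, 7), Add(Rational(89, 9), N)) = Add(Rational(89, 63), Mul(Rational(1, 7), N)))
Add(167, Mul(u, Function('v')(12))) = Add(167, Mul(132, Add(Rational(89, 63), Mul(Rational(1, 7), 12)))) = Add(167, Mul(132, Add(Rational(89, 63), Rational(12, 7)))) = Add(167, Mul(132, Rational(197, 63))) = Add(167, Rational(8668, 21)) = Rational(12175, 21)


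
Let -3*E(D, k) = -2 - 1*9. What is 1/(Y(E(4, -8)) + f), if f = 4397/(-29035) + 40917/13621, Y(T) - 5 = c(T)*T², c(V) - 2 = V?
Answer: 10678114845/897364337186 ≈ 0.011899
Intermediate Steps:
E(D, k) = 11/3 (E(D, k) = -(-2 - 1*9)/3 = -(-2 - 9)/3 = -⅓*(-11) = 11/3)
c(V) = 2 + V
Y(T) = 5 + T²*(2 + T) (Y(T) = 5 + (2 + T)*T² = 5 + T²*(2 + T))
f = 1128133558/395485735 (f = 4397*(-1/29035) + 40917*(1/13621) = -4397/29035 + 40917/13621 = 1128133558/395485735 ≈ 2.8525)
1/(Y(E(4, -8)) + f) = 1/((5 + (11/3)²*(2 + 11/3)) + 1128133558/395485735) = 1/((5 + (121/9)*(17/3)) + 1128133558/395485735) = 1/((5 + 2057/27) + 1128133558/395485735) = 1/(2192/27 + 1128133558/395485735) = 1/(897364337186/10678114845) = 10678114845/897364337186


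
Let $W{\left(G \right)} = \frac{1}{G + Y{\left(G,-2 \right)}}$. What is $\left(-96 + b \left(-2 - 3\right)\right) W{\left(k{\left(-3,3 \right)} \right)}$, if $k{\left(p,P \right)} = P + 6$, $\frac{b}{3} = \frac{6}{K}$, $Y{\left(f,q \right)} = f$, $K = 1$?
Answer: $- \frac{31}{3} \approx -10.333$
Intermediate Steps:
$b = 18$ ($b = 3 \cdot \frac{6}{1} = 3 \cdot 6 \cdot 1 = 3 \cdot 6 = 18$)
$k{\left(p,P \right)} = 6 + P$
$W{\left(G \right)} = \frac{1}{2 G}$ ($W{\left(G \right)} = \frac{1}{G + G} = \frac{1}{2 G}$)
$\left(-96 + b \left(-2 - 3\right)\right) W{\left(k{\left(-3,3 \right)} \right)} = \left(-96 + 18 \left(-2 - 3\right)\right) \frac{1}{2 \left(6 + 3\right)} = \left(-96 + 18 \left(-5\right)\right) \frac{1}{2 \cdot 9} = \left(-96 - 90\right) \frac{1}{2} \cdot \frac{1}{9} = \left(-186\right) \frac{1}{18} = - \frac{31}{3}$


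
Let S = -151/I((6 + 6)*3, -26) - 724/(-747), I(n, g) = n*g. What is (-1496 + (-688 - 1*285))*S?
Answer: -72283267/25896 ≈ -2791.3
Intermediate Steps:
I(n, g) = g*n
S = 87829/77688 (S = -151*(-1/(78*(6 + 6))) - 724/(-747) = -151/((-312*3)) - 724*(-1/747) = -151/((-26*36)) + 724/747 = -151/(-936) + 724/747 = -151*(-1/936) + 724/747 = 151/936 + 724/747 = 87829/77688 ≈ 1.1305)
(-1496 + (-688 - 1*285))*S = (-1496 + (-688 - 1*285))*(87829/77688) = (-1496 + (-688 - 285))*(87829/77688) = (-1496 - 973)*(87829/77688) = -2469*87829/77688 = -72283267/25896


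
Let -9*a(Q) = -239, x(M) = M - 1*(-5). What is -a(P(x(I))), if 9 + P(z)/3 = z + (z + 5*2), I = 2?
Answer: -239/9 ≈ -26.556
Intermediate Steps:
x(M) = 5 + M (x(M) = M + 5 = 5 + M)
P(z) = 3 + 6*z (P(z) = -27 + 3*(z + (z + 5*2)) = -27 + 3*(z + (z + 10)) = -27 + 3*(z + (10 + z)) = -27 + 3*(10 + 2*z) = -27 + (30 + 6*z) = 3 + 6*z)
a(Q) = 239/9 (a(Q) = -⅑*(-239) = 239/9)
-a(P(x(I))) = -1*239/9 = -239/9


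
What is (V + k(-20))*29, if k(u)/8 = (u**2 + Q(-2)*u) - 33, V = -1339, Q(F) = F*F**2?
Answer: 83433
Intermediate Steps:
Q(F) = F**3
k(u) = -264 - 64*u + 8*u**2 (k(u) = 8*((u**2 + (-2)**3*u) - 33) = 8*((u**2 - 8*u) - 33) = 8*(-33 + u**2 - 8*u) = -264 - 64*u + 8*u**2)
(V + k(-20))*29 = (-1339 + (-264 - 64*(-20) + 8*(-20)**2))*29 = (-1339 + (-264 + 1280 + 8*400))*29 = (-1339 + (-264 + 1280 + 3200))*29 = (-1339 + 4216)*29 = 2877*29 = 83433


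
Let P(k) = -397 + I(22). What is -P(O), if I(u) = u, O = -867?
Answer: 375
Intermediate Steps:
P(k) = -375 (P(k) = -397 + 22 = -375)
-P(O) = -1*(-375) = 375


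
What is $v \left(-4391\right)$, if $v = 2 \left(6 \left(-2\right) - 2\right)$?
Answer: $122948$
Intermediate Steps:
$v = -28$ ($v = 2 \left(-12 - 2\right) = 2 \left(-14\right) = -28$)
$v \left(-4391\right) = \left(-28\right) \left(-4391\right) = 122948$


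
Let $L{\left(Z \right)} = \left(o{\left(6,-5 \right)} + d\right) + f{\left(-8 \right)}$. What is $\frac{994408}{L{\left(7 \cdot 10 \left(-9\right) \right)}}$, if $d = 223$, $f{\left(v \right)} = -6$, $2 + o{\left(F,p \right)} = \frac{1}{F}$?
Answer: $\frac{5966448}{1291} \approx 4621.6$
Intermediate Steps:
$o{\left(F,p \right)} = -2 + \frac{1}{F}$
$L{\left(Z \right)} = \frac{1291}{6}$ ($L{\left(Z \right)} = \left(\left(-2 + \frac{1}{6}\right) + 223\right) - 6 = \left(- \frac{11}{6} + 223\right) - 6 = \frac{1327}{6} - 6 = \frac{1291}{6}$)
$\frac{994408}{L{\left(7 \cdot 10 \left(-9\right) \right)}} = \frac{994408}{\frac{1291}{6}} = 994408 \cdot \frac{6}{1291} = \frac{5966448}{1291}$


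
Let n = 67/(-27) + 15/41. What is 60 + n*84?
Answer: -43436/369 ≈ -117.71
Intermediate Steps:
n = -2342/1107 (n = 67*(-1/27) + 15*(1/41) = -67/27 + 15/41 = -2342/1107 ≈ -2.1156)
60 + n*84 = 60 - 2342/1107*84 = 60 - 65576/369 = -43436/369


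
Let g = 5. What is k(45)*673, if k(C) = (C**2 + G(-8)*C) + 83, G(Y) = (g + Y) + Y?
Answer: 1085549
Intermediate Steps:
G(Y) = 5 + 2*Y (G(Y) = (5 + Y) + Y = 5 + 2*Y)
k(C) = 83 + C**2 - 11*C (k(C) = (C**2 + (5 + 2*(-8))*C) + 83 = (C**2 + (5 - 16)*C) + 83 = (C**2 - 11*C) + 83 = 83 + C**2 - 11*C)
k(45)*673 = (83 + 45**2 - 11*45)*673 = (83 + 2025 - 495)*673 = 1613*673 = 1085549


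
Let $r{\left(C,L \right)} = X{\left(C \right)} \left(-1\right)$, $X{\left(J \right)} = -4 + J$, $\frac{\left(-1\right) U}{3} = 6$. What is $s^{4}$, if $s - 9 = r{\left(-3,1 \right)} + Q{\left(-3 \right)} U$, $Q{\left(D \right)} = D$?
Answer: $24010000$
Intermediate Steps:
$U = -18$ ($U = \left(-3\right) 6 = -18$)
$r{\left(C,L \right)} = 4 - C$ ($r{\left(C,L \right)} = \left(-4 + C\right) \left(-1\right) = 4 - C$)
$s = 70$ ($s = 9 + \left(\left(4 - -3\right) - -54\right) = 9 + \left(\left(4 + 3\right) + 54\right) = 9 + \left(7 + 54\right) = 9 + 61 = 70$)
$s^{4} = 70^{4} = 24010000$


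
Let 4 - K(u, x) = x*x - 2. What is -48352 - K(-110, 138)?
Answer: -29314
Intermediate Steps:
K(u, x) = 6 - x**2 (K(u, x) = 4 - (x*x - 2) = 4 - (x**2 - 2) = 4 - (-2 + x**2) = 4 + (2 - x**2) = 6 - x**2)
-48352 - K(-110, 138) = -48352 - (6 - 1*138**2) = -48352 - (6 - 1*19044) = -48352 - (6 - 19044) = -48352 - 1*(-19038) = -48352 + 19038 = -29314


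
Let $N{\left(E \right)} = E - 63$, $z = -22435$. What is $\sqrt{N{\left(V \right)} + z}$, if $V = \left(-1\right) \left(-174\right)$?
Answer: $2 i \sqrt{5581} \approx 149.41 i$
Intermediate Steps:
$V = 174$
$N{\left(E \right)} = -63 + E$ ($N{\left(E \right)} = E - 63 = -63 + E$)
$\sqrt{N{\left(V \right)} + z} = \sqrt{\left(-63 + 174\right) - 22435} = \sqrt{111 - 22435} = \sqrt{-22324} = 2 i \sqrt{5581}$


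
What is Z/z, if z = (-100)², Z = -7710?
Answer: -771/1000 ≈ -0.77100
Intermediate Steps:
z = 10000
Z/z = -7710/10000 = -7710*1/10000 = -771/1000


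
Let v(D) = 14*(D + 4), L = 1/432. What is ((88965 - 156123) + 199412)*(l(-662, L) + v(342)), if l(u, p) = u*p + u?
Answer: 59711424587/108 ≈ 5.5288e+8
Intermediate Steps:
L = 1/432 ≈ 0.0023148
l(u, p) = u + p*u (l(u, p) = p*u + u = u + p*u)
v(D) = 56 + 14*D (v(D) = 14*(4 + D) = 56 + 14*D)
((88965 - 156123) + 199412)*(l(-662, L) + v(342)) = ((88965 - 156123) + 199412)*(-662*(1 + 1/432) + (56 + 14*342)) = (-67158 + 199412)*(-662*433/432 + (56 + 4788)) = 132254*(-143323/216 + 4844) = 132254*(902981/216) = 59711424587/108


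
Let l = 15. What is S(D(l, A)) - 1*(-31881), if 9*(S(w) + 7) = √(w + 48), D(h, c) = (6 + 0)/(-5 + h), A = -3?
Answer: 31874 + √15/5 ≈ 31875.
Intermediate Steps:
D(h, c) = 6/(-5 + h)
S(w) = -7 + √(48 + w)/9 (S(w) = -7 + √(w + 48)/9 = -7 + √(48 + w)/9)
S(D(l, A)) - 1*(-31881) = (-7 + √(48 + 6/(-5 + 15))/9) - 1*(-31881) = (-7 + √(48 + 6/10)/9) + 31881 = (-7 + √(48 + 6*(⅒))/9) + 31881 = (-7 + √(48 + ⅗)/9) + 31881 = (-7 + √(243/5)/9) + 31881 = (-7 + (9*√15/5)/9) + 31881 = (-7 + √15/5) + 31881 = 31874 + √15/5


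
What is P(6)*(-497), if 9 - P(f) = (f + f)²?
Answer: 67095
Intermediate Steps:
P(f) = 9 - 4*f² (P(f) = 9 - (f + f)² = 9 - (2*f)² = 9 - 4*f²)
P(6)*(-497) = (9 - 4*6²)*(-497) = (9 - 4*36)*(-497) = (9 - 144)*(-497) = -135*(-497) = 67095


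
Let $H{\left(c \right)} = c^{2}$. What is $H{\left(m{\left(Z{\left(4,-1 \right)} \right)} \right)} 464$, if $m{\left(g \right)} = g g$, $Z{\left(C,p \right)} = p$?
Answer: $464$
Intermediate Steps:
$m{\left(g \right)} = g^{2}$
$H{\left(m{\left(Z{\left(4,-1 \right)} \right)} \right)} 464 = \left(\left(-1\right)^{2}\right)^{2} \cdot 464 = 1^{2} \cdot 464 = 1 \cdot 464 = 464$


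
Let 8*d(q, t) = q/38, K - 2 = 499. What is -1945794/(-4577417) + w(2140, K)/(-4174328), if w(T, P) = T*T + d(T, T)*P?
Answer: -977094003239963/1452180636258976 ≈ -0.67285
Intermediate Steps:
K = 501 (K = 2 + 499 = 501)
d(q, t) = q/304 (d(q, t) = (q/38)/8 = q/304)
w(T, P) = T² + P*T/304 (w(T, P) = T*T + (T/304)*P = T² + P*T/304)
-1945794/(-4577417) + w(2140, K)/(-4174328) = -1945794/(-4577417) + ((1/304)*2140*(501 + 304*2140))/(-4174328) = -1945794*(-1/4577417) + ((1/304)*2140*(501 + 650560))*(-1/4174328) = 1945794/4577417 + ((1/304)*2140*651061)*(-1/4174328) = 1945794/4577417 + (348317635/76)*(-1/4174328) = 1945794/4577417 - 348317635/317248928 = -977094003239963/1452180636258976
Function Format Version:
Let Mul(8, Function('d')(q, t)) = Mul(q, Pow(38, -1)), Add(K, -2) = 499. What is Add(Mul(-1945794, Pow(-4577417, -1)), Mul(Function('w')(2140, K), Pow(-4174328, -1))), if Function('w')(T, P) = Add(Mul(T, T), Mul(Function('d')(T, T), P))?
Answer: Rational(-977094003239963, 1452180636258976) ≈ -0.67285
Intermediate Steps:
K = 501 (K = Add(2, 499) = 501)
Function('d')(q, t) = Mul(Rational(1, 304), q) (Function('d')(q, t) = Mul(Rational(1, 8), Mul(q, Pow(38, -1))) = Mul(Rational(1, 8), Mul(q, Rational(1, 38))) = Mul(Rational(1, 8), Mul(Rational(1, 38), q)) = Mul(Rational(1, 304), q))
Function('w')(T, P) = Add(Pow(T, 2), Mul(Rational(1, 304), P, T)) (Function('w')(T, P) = Add(Mul(T, T), Mul(Mul(Rational(1, 304), T), P)) = Add(Pow(T, 2), Mul(Rational(1, 304), P, T)))
Add(Mul(-1945794, Pow(-4577417, -1)), Mul(Function('w')(2140, K), Pow(-4174328, -1))) = Add(Mul(-1945794, Pow(-4577417, -1)), Mul(Mul(Rational(1, 304), 2140, Add(501, Mul(304, 2140))), Pow(-4174328, -1))) = Add(Mul(-1945794, Rational(-1, 4577417)), Mul(Mul(Rational(1, 304), 2140, Add(501, 650560)), Rational(-1, 4174328))) = Add(Rational(1945794, 4577417), Mul(Mul(Rational(1, 304), 2140, 651061), Rational(-1, 4174328))) = Add(Rational(1945794, 4577417), Mul(Rational(348317635, 76), Rational(-1, 4174328))) = Add(Rational(1945794, 4577417), Rational(-348317635, 317248928)) = Rational(-977094003239963, 1452180636258976)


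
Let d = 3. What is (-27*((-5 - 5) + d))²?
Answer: 35721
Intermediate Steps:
(-27*((-5 - 5) + d))² = (-27*((-5 - 5) + 3))² = (-27*(-10 + 3))² = (-27*(-7))² = 189² = 35721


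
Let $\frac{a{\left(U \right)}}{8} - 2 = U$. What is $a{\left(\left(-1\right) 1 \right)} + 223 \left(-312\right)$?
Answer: $-69568$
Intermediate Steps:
$a{\left(U \right)} = 16 + 8 U$
$a{\left(\left(-1\right) 1 \right)} + 223 \left(-312\right) = \left(16 + 8 \left(\left(-1\right) 1\right)\right) + 223 \left(-312\right) = \left(16 + 8 \left(-1\right)\right) - 69576 = \left(16 - 8\right) - 69576 = 8 - 69576 = -69568$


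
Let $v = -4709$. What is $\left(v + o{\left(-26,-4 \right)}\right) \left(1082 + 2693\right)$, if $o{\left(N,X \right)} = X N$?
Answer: $-17383875$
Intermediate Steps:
$o{\left(N,X \right)} = N X$
$\left(v + o{\left(-26,-4 \right)}\right) \left(1082 + 2693\right) = \left(-4709 - -104\right) \left(1082 + 2693\right) = \left(-4709 + 104\right) 3775 = \left(-4605\right) 3775 = -17383875$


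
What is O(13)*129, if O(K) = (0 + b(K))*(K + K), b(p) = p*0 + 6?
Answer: 20124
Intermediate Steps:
b(p) = 6 (b(p) = 0 + 6 = 6)
O(K) = 12*K (O(K) = (0 + 6)*(K + K) = 6*(2*K) = 12*K)
O(13)*129 = (12*13)*129 = 156*129 = 20124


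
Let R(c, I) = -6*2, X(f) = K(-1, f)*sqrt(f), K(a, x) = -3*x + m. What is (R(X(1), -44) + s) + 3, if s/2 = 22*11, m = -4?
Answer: 475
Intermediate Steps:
s = 484 (s = 2*(22*11) = 2*242 = 484)
K(a, x) = -4 - 3*x (K(a, x) = -3*x - 4 = -4 - 3*x)
X(f) = sqrt(f)*(-4 - 3*f) (X(f) = (-4 - 3*f)*sqrt(f) = sqrt(f)*(-4 - 3*f))
R(c, I) = -12
(R(X(1), -44) + s) + 3 = (-12 + 484) + 3 = 472 + 3 = 475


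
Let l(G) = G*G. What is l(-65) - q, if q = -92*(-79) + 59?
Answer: -3102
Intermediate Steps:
q = 7327 (q = 7268 + 59 = 7327)
l(G) = G²
l(-65) - q = (-65)² - 1*7327 = 4225 - 7327 = -3102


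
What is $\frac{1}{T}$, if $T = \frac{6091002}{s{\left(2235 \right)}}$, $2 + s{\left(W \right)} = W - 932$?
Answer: $\frac{1301}{6091002} \approx 0.00021359$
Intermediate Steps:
$s{\left(W \right)} = -934 + W$ ($s{\left(W \right)} = -2 + \left(W - 932\right) = -2 + \left(-932 + W\right) = -934 + W$)
$T = \frac{6091002}{1301}$ ($T = \frac{6091002}{-934 + 2235} = \frac{6091002}{1301} \approx 4681.8$)
$\frac{1}{T} = \frac{1}{\frac{6091002}{1301}} = \frac{1301}{6091002}$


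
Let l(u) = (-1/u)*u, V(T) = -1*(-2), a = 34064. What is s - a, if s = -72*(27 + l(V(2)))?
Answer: -35936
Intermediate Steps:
V(T) = 2
l(u) = -1
s = -1872 (s = -72*(27 - 1) = -72*26 = -1872)
s - a = -1872 - 1*34064 = -1872 - 34064 = -35936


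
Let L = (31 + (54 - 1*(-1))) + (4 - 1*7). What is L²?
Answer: 6889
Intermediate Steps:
L = 83 (L = (31 + (54 + 1)) + (4 - 7) = (31 + 55) - 3 = 86 - 3 = 83)
L² = 83² = 6889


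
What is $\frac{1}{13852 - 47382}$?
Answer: $- \frac{1}{33530} \approx -2.9824 \cdot 10^{-5}$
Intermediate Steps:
$\frac{1}{13852 - 47382} = \frac{1}{-33530} = - \frac{1}{33530}$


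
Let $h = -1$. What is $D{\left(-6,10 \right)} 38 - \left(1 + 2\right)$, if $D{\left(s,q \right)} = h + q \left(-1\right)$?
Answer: $-421$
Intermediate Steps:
$D{\left(s,q \right)} = -1 - q$ ($D{\left(s,q \right)} = -1 + q \left(-1\right) = -1 - q$)
$D{\left(-6,10 \right)} 38 - \left(1 + 2\right) = \left(-1 - 10\right) 38 - \left(1 + 2\right) = \left(-1 - 10\right) 38 - 3 = \left(-11\right) 38 - 3 = -418 - 3 = -421$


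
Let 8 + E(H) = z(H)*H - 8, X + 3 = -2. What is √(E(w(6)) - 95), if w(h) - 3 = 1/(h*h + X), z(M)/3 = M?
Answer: 3*I*√8907/31 ≈ 9.1333*I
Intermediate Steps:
X = -5 (X = -3 - 2 = -5)
z(M) = 3*M
w(h) = 3 + 1/(-5 + h²) (w(h) = 3 + 1/(h*h - 5) = 3 + 1/(h² - 5) = 3 + 1/(-5 + h²))
E(H) = -16 + 3*H² (E(H) = -8 + ((3*H)*H - 8) = -8 + (3*H² - 8) = -8 + (-8 + 3*H²) = -16 + 3*H²)
√(E(w(6)) - 95) = √((-16 + 3*((-14 + 3*6²)/(-5 + 6²))²) - 95) = √((-16 + 3*((-14 + 3*36)/(-5 + 36))²) - 95) = √((-16 + 3*((-14 + 108)/31)²) - 95) = √((-16 + 3*((1/31)*94)²) - 95) = √((-16 + 3*(94/31)²) - 95) = √((-16 + 3*(8836/961)) - 95) = √((-16 + 26508/961) - 95) = √(11132/961 - 95) = √(-80163/961) = 3*I*√8907/31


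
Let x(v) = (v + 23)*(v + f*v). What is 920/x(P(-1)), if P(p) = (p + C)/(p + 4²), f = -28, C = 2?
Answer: -11500/519 ≈ -22.158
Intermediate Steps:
P(p) = (2 + p)/(16 + p) (P(p) = (p + 2)/(p + 4²) = (2 + p)/(p + 16) = (2 + p)/(16 + p))
x(v) = -27*v*(23 + v) (x(v) = (v + 23)*(v - 28*v) = (23 + v)*(-27*v) = -27*v*(23 + v))
920/x(P(-1)) = 920/((-27*(2 - 1)/(16 - 1)*(23 + (2 - 1)/(16 - 1)))) = 920/((-27*1/15*(23 + 1/15))) = 920/((-27*1/15*346/15)) = 920/(-1038/25) = 920*(-25/1038) = -11500/519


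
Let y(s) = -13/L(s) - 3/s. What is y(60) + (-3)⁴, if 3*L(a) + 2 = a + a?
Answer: 95131/1180 ≈ 80.620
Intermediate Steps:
L(a) = -⅔ + 2*a/3 (L(a) = -⅔ + (a + a)/3 = -⅔ + (2*a)/3 = -⅔ + 2*a/3)
y(s) = -13/(-⅔ + 2*s/3) - 3/s
y(60) + (-3)⁴ = (3/2)*(2 - 15*60)/(60*(-1 + 60)) + (-3)⁴ = (3/2)*(1/60)*(2 - 900)/59 + 81 = (3/2)*(1/60)*(1/59)*(-898) + 81 = -449/1180 + 81 = 95131/1180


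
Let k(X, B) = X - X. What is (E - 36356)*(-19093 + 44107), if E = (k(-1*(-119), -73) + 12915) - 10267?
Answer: -843171912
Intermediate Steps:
k(X, B) = 0
E = 2648 (E = (0 + 12915) - 10267 = 12915 - 10267 = 2648)
(E - 36356)*(-19093 + 44107) = (2648 - 36356)*(-19093 + 44107) = -33708*25014 = -843171912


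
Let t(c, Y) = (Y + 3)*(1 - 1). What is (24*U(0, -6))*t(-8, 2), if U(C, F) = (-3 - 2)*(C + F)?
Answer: 0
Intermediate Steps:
t(c, Y) = 0 (t(c, Y) = (3 + Y)*0 = 0)
U(C, F) = -5*C - 5*F (U(C, F) = -5*(C + F) = -5*C - 5*F)
(24*U(0, -6))*t(-8, 2) = (24*(-5*0 - 5*(-6)))*0 = (24*(0 + 30))*0 = (24*30)*0 = 720*0 = 0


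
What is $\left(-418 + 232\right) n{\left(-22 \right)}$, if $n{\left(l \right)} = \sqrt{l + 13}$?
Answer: $- 558 i \approx - 558.0 i$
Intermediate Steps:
$n{\left(l \right)} = \sqrt{13 + l}$
$\left(-418 + 232\right) n{\left(-22 \right)} = \left(-418 + 232\right) \sqrt{13 - 22} = - 186 \sqrt{-9} = - 186 \cdot 3 i = - 558 i$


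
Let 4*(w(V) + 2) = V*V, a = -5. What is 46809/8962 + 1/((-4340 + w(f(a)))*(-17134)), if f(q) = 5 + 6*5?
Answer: 6473548082453/1239418439922 ≈ 5.2231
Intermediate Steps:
f(q) = 35 (f(q) = 5 + 30 = 35)
w(V) = -2 + V²/4 (w(V) = -2 + (V*V)/4 = -2 + V²/4)
46809/8962 + 1/((-4340 + w(f(a)))*(-17134)) = 46809/8962 + 1/(-4340 + (-2 + (¼)*35²)*(-17134)) = 46809*(1/8962) - 1/17134/(-4340 + (-2 + (¼)*1225)) = 46809/8962 - 1/17134/(-4340 + (-2 + 1225/4)) = 46809/8962 - 1/17134/(-4340 + 1217/4) = 46809/8962 - 1/17134/(-16143/4) = 46809/8962 - 4/16143*(-1/17134) = 46809/8962 + 2/138297081 = 6473548082453/1239418439922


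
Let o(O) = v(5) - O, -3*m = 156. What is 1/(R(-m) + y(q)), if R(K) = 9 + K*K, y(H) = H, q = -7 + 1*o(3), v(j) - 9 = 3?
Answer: 1/2715 ≈ 0.00036832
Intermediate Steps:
m = -52 (m = -⅓*156 = -52)
v(j) = 12 (v(j) = 9 + 3 = 12)
o(O) = 12 - O
q = 2 (q = -7 + 1*(12 - 1*3) = -7 + 1*(12 - 3) = -7 + 1*9 = -7 + 9 = 2)
R(K) = 9 + K²
1/(R(-m) + y(q)) = 1/((9 + (-1*(-52))²) + 2) = 1/((9 + 52²) + 2) = 1/((9 + 2704) + 2) = 1/(2713 + 2) = 1/2715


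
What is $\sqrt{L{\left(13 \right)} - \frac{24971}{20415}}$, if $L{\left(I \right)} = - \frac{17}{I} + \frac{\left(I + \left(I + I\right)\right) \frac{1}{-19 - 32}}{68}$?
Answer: $\frac{i \sqrt{206984188706685}}{9023430} \approx 1.5944 i$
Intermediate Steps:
$L{\left(I \right)} = - \frac{17}{I} - \frac{I}{1156}$ ($L{\left(I \right)} = - \frac{17}{I} + \frac{I + 2 I}{-51} \cdot \frac{1}{68} = - \frac{17}{I} + 3 I \left(- \frac{1}{51}\right) \frac{1}{68} = - \frac{17}{I} + - \frac{I}{17} \cdot \frac{1}{68} = - \frac{17}{I} - \frac{I}{1156}$)
$\sqrt{L{\left(13 \right)} - \frac{24971}{20415}} = \sqrt{\left(- \frac{17}{13} - \frac{13}{1156}\right) - \frac{24971}{20415}} = \sqrt{- \frac{19821}{15028} - \frac{24971}{20415}} = \sqrt{- \frac{779909903}{306796620}} = \frac{i \sqrt{206984188706685}}{9023430}$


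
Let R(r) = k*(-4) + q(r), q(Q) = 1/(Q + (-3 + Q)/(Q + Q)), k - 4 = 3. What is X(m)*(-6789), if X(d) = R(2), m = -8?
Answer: 1303488/7 ≈ 1.8621e+5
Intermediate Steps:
k = 7 (k = 4 + 3 = 7)
q(Q) = 1/(Q + (-3 + Q)/(2*Q)) (q(Q) = 1/(Q + (-3 + Q)/((2*Q))) = 1/(Q + (-3 + Q)*(1/(2*Q))) = 1/(Q + (-3 + Q)/(2*Q)))
R(r) = -28 + 2*r/(-3 + r + 2*r²) (R(r) = 7*(-4) + 2*r/(-3 + r + 2*r²) = -28 + 2*r/(-3 + r + 2*r²))
X(d) = -192/7 (X(d) = 2*(42 - 28*2² - 13*2)/(-3 + 2 + 2*2²) = 2*(42 - 28*4 - 26)/(-3 + 2 + 2*4) = 2*(42 - 112 - 26)/(-3 + 2 + 8) = 2*(-96)/7 = 2*(⅐)*(-96) = -192/7)
X(m)*(-6789) = -192/7*(-6789) = 1303488/7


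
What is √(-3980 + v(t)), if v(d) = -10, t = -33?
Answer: I*√3990 ≈ 63.166*I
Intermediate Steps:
√(-3980 + v(t)) = √(-3980 - 10) = √(-3990) = I*√3990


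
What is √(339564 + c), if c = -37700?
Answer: 2*√75466 ≈ 549.42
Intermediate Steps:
√(339564 + c) = √(339564 - 37700) = √301864 = 2*√75466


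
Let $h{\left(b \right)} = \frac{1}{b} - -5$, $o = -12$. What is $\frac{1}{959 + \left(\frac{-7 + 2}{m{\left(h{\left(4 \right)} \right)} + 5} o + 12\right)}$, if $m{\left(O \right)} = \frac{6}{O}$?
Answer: $\frac{43}{42173} \approx 0.0010196$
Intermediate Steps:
$h{\left(b \right)} = 5 + \frac{1}{b}$ ($h{\left(b \right)} = \frac{1}{b} + 5 = 5 + \frac{1}{b}$)
$\frac{1}{959 + \left(\frac{-7 + 2}{m{\left(h{\left(4 \right)} \right)} + 5} o + 12\right)} = \frac{1}{959 + \left(\frac{-7 + 2}{\frac{6}{5 + \frac{1}{4}} + 5} \left(-12\right) + 12\right)} = \frac{1}{959 + \left(- \frac{5}{\frac{6}{5 + \frac{1}{4}} + 5} \left(-12\right) + 12\right)} = \frac{1}{959 + \left(- \frac{5}{\frac{6}{\frac{21}{4}} + 5} \left(-12\right) + 12\right)} = \frac{1}{959 + \left(- \frac{5}{6 \cdot \frac{4}{21} + 5} \left(-12\right) + 12\right)} = \frac{1}{959 + \left(- \frac{5}{\frac{8}{7} + 5} \left(-12\right) + 12\right)} = \frac{1}{959 + \left(- \frac{5}{\frac{43}{7}} \left(-12\right) + 12\right)} = \frac{1}{959 + \left(\left(-5\right) \frac{7}{43} \left(-12\right) + 12\right)} = \frac{1}{959 + \left(\left(- \frac{35}{43}\right) \left(-12\right) + 12\right)} = \frac{1}{959 + \left(\frac{420}{43} + 12\right)} = \frac{1}{959 + \frac{936}{43}} = \frac{1}{\frac{42173}{43}} = \frac{43}{42173}$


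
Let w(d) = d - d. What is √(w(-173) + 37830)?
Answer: √37830 ≈ 194.50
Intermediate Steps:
w(d) = 0
√(w(-173) + 37830) = √(0 + 37830) = √37830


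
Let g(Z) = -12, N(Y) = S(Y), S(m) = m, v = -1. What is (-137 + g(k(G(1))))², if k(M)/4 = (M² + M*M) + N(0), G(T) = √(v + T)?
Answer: 22201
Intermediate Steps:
N(Y) = Y
G(T) = √(-1 + T)
k(M) = 8*M² (k(M) = 4*((M² + M*M) + 0) = 4*((M² + M²) + 0) = 4*(2*M² + 0) = 4*(2*M²) = 8*M²)
(-137 + g(k(G(1))))² = (-137 - 12)² = (-149)² = 22201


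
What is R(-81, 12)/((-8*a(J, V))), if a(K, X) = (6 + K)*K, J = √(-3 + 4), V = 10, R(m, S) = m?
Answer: 81/56 ≈ 1.4464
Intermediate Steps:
J = 1 (J = √1 = 1)
a(K, X) = K*(6 + K)
R(-81, 12)/((-8*a(J, V))) = -81*(-1/(8*(6 + 1))) = -81/((-8*7)) = -81/(-56) = -81*(-1/56) = 81/56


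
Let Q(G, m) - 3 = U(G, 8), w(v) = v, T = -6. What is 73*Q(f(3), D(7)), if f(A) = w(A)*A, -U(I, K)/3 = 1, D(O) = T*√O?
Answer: 0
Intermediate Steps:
D(O) = -6*√O
U(I, K) = -3 (U(I, K) = -3*1 = -3)
f(A) = A² (f(A) = A*A = A²)
Q(G, m) = 0 (Q(G, m) = 3 - 3 = 0)
73*Q(f(3), D(7)) = 73*0 = 0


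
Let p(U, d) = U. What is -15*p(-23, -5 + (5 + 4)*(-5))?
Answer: 345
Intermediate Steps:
-15*p(-23, -5 + (5 + 4)*(-5)) = -15*(-23) = 345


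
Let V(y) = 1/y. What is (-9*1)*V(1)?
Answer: -9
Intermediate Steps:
(-9*1)*V(1) = -9*1/1 = -9*1 = -9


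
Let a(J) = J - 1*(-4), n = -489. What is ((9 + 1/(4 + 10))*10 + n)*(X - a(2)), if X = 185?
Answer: -499052/7 ≈ -71293.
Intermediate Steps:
a(J) = 4 + J (a(J) = J + 4 = 4 + J)
((9 + 1/(4 + 10))*10 + n)*(X - a(2)) = ((9 + 1/(4 + 10))*10 - 489)*(185 - (4 + 2)) = ((9 + 1/14)*10 - 489)*(185 - 1*6) = ((9 + 1/14)*10 - 489)*(185 - 6) = ((127/14)*10 - 489)*179 = (635/7 - 489)*179 = -2788/7*179 = -499052/7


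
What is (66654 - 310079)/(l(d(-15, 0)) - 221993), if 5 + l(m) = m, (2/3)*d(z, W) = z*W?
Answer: 34775/31714 ≈ 1.0965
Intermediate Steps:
d(z, W) = 3*W*z/2 (d(z, W) = 3*(z*W)/2 = 3*(W*z)/2 = 3*W*z/2)
l(m) = -5 + m
(66654 - 310079)/(l(d(-15, 0)) - 221993) = (66654 - 310079)/((-5 + (3/2)*0*(-15)) - 221993) = -243425/((-5 + 0) - 221993) = -243425/(-5 - 221993) = -243425/(-221998) = -243425*(-1/221998) = 34775/31714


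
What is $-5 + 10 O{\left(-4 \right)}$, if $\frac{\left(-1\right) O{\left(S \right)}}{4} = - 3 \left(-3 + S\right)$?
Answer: $-845$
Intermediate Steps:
$O{\left(S \right)} = -36 + 12 S$ ($O{\left(S \right)} = - 4 \left(- 3 \left(-3 + S\right)\right) = - 4 \left(9 - 3 S\right) = -36 + 12 S$)
$-5 + 10 O{\left(-4 \right)} = -5 + 10 \left(-36 + 12 \left(-4\right)\right) = -5 + 10 \left(-36 - 48\right) = -5 + 10 \left(-84\right) = -5 - 840 = -845$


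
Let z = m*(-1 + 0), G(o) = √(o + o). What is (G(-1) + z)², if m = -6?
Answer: (6 + I*√2)² ≈ 34.0 + 16.971*I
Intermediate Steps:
G(o) = √2*√o (G(o) = √(2*o) = √2*√o)
z = 6 (z = -6*(-1 + 0) = -6*(-1) = 6)
(G(-1) + z)² = (√2*√(-1) + 6)² = (√2*I + 6)² = (I*√2 + 6)² = (6 + I*√2)²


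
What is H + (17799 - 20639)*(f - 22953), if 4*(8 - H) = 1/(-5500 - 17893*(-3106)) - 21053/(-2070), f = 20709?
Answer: 239628953364547961/37600855515 ≈ 6.3730e+6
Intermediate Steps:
H = 205201673561/37600855515 (H = 8 - (1/(-5500 - 17893*(-3106)) - 21053/(-2070))/4 = 8 - (-1/3106/(-23393) - 21053*(-1/2070))/4 = 8 - (-1/23393*(-1/3106) + 21053/2070)/4 = 8 - (1/72658658 + 21053/2070)/4 = 8 - ¼*382420682236/37600855515 = 8 - 95605170559/37600855515 = 205201673561/37600855515 ≈ 5.4574)
H + (17799 - 20639)*(f - 22953) = 205201673561/37600855515 + (17799 - 20639)*(20709 - 22953) = 205201673561/37600855515 - 2840*(-2244) = 205201673561/37600855515 + 6372960 = 239628953364547961/37600855515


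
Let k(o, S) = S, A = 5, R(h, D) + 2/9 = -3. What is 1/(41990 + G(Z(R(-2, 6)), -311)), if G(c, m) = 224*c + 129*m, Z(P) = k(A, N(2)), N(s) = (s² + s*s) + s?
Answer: 1/4111 ≈ 0.00024325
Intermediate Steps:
R(h, D) = -29/9 (R(h, D) = -2/9 - 3 = -29/9)
N(s) = s + 2*s² (N(s) = (s² + s²) + s = 2*s² + s = s + 2*s²)
Z(P) = 10 (Z(P) = 2*(1 + 2*2) = 2*(1 + 4) = 2*5 = 10)
G(c, m) = 129*m + 224*c
1/(41990 + G(Z(R(-2, 6)), -311)) = 1/(41990 + (129*(-311) + 224*10)) = 1/(41990 + (-40119 + 2240)) = 1/(41990 - 37879) = 1/4111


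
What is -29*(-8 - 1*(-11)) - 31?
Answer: -118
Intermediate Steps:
-29*(-8 - 1*(-11)) - 31 = -29*(-8 + 11) - 31 = -29*3 - 31 = -87 - 31 = -118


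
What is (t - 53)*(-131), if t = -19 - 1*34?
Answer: 13886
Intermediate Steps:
t = -53 (t = -19 - 34 = -53)
(t - 53)*(-131) = (-53 - 53)*(-131) = -106*(-131) = 13886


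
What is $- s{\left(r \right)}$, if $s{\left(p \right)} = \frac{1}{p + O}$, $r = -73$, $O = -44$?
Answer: $\frac{1}{117} \approx 0.008547$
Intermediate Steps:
$s{\left(p \right)} = \frac{1}{-44 + p}$ ($s{\left(p \right)} = \frac{1}{p - 44} = \frac{1}{-44 + p}$)
$- s{\left(r \right)} = - \frac{1}{-44 - 73} = - \frac{1}{-117} = \left(-1\right) \left(- \frac{1}{117}\right) = \frac{1}{117}$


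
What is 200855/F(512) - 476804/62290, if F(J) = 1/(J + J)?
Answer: 6405763831998/31145 ≈ 2.0568e+8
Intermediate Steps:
F(J) = 1/(2*J)
200855/F(512) - 476804/62290 = 200855/(((1/2)/512)) - 476804/62290 = 200855/(((1/2)*(1/512))) - 476804*1/62290 = 200855/(1/1024) - 238402/31145 = 200855*1024 - 238402/31145 = 205675520 - 238402/31145 = 6405763831998/31145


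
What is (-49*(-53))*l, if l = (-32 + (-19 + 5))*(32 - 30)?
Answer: -238924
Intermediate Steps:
l = -92 (l = (-32 - 14)*2 = -46*2 = -92)
(-49*(-53))*l = -49*(-53)*(-92) = 2597*(-92) = -238924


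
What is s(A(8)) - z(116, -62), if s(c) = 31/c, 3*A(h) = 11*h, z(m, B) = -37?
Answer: 3349/88 ≈ 38.057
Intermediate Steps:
A(h) = 11*h/3 (A(h) = (11*h)/3 = 11*h/3)
s(A(8)) - z(116, -62) = 31/(((11/3)*8)) - 1*(-37) = 31/(88/3) + 37 = 31*(3/88) + 37 = 93/88 + 37 = 3349/88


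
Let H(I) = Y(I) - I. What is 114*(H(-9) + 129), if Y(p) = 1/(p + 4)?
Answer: 78546/5 ≈ 15709.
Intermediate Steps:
Y(p) = 1/(4 + p)
H(I) = 1/(4 + I) - I
114*(H(-9) + 129) = 114*((1 - 1*(-9)*(4 - 9))/(4 - 9) + 129) = 114*((1 - 1*(-9)*(-5))/(-5) + 129) = 114*(-(1 - 45)/5 + 129) = 114*(-1/5*(-44) + 129) = 114*(44/5 + 129) = 114*(689/5) = 78546/5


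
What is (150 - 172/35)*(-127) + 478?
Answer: -628176/35 ≈ -17948.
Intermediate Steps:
(150 - 172/35)*(-127) + 478 = (5078/35)*(-127) + 478 = -644906/35 + 478 = -628176/35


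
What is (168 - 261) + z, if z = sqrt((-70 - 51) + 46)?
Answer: -93 + 5*I*sqrt(3) ≈ -93.0 + 8.6602*I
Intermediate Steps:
z = 5*I*sqrt(3) (z = sqrt(-121 + 46) = sqrt(-75) = 5*I*sqrt(3) ≈ 8.6602*I)
(168 - 261) + z = (168 - 261) + 5*I*sqrt(3) = -93 + 5*I*sqrt(3)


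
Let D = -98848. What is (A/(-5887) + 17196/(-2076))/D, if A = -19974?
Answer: 4980569/100671844448 ≈ 4.9473e-5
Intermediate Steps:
(A/(-5887) + 17196/(-2076))/D = (-19974/(-5887) + 17196/(-2076))/(-98848) = (-19974*(-1/5887) + 17196*(-1/2076))*(-1/98848) = (19974/5887 - 1433/173)*(-1/98848) = -4980569/1018451*(-1/98848) = 4980569/100671844448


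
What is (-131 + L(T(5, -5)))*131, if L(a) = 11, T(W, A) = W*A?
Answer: -15720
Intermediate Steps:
T(W, A) = A*W
(-131 + L(T(5, -5)))*131 = (-131 + 11)*131 = -120*131 = -15720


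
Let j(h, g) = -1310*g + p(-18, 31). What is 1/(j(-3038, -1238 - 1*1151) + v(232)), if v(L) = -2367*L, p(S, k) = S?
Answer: 1/2580428 ≈ 3.8753e-7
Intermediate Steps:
j(h, g) = -18 - 1310*g (j(h, g) = -1310*g - 18 = -18 - 1310*g)
1/(j(-3038, -1238 - 1*1151) + v(232)) = 1/((-18 - 1310*(-1238 - 1*1151)) - 2367*232) = 1/((-18 - 1310*(-1238 - 1151)) - 549144) = 1/((-18 - 1310*(-2389)) - 549144) = 1/((-18 + 3129590) - 549144) = 1/(3129572 - 549144) = 1/2580428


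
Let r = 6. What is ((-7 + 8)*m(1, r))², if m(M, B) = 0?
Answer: 0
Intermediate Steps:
((-7 + 8)*m(1, r))² = ((-7 + 8)*0)² = (1*0)² = 0² = 0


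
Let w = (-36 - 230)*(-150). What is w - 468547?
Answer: -428647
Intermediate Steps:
w = 39900 (w = -266*(-150) = 39900)
w - 468547 = 39900 - 468547 = -428647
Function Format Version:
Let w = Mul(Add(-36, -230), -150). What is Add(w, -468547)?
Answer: -428647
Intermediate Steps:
w = 39900 (w = Mul(-266, -150) = 39900)
Add(w, -468547) = Add(39900, -468547) = -428647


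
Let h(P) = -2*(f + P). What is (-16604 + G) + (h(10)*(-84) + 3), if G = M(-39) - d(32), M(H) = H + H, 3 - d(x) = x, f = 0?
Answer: -14970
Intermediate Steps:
d(x) = 3 - x
M(H) = 2*H
G = -49 (G = 2*(-39) - (3 - 1*32) = -78 - (3 - 32) = -78 - 1*(-29) = -78 + 29 = -49)
h(P) = -2*P (h(P) = -2*(0 + P) = -2*P)
(-16604 + G) + (h(10)*(-84) + 3) = (-16604 - 49) + (-2*10*(-84) + 3) = -16653 + (-20*(-84) + 3) = -16653 + (1680 + 3) = -16653 + 1683 = -14970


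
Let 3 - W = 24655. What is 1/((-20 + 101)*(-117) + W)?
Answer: -1/34129 ≈ -2.9301e-5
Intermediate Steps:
W = -24652 (W = 3 - 1*24655 = 3 - 24655 = -24652)
1/((-20 + 101)*(-117) + W) = 1/((-20 + 101)*(-117) - 24652) = 1/(81*(-117) - 24652) = 1/(-9477 - 24652) = 1/(-34129) = -1/34129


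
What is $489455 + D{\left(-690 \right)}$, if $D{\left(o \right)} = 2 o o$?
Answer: $1441655$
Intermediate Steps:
$D{\left(o \right)} = 2 o^{2}$
$489455 + D{\left(-690 \right)} = 489455 + 2 \left(-690\right)^{2} = 489455 + 2 \cdot 476100 = 489455 + 952200 = 1441655$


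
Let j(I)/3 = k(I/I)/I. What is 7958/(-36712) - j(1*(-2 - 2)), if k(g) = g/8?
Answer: -18065/146848 ≈ -0.12302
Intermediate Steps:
k(g) = g/8 (k(g) = g*(⅛) = g/8)
j(I) = 3/(8*I) (j(I) = 3*(((I/I)/8)/I) = 3*(((⅛)*1)/I) = 3*(1/(8*I)) = 3/(8*I))
7958/(-36712) - j(1*(-2 - 2)) = 7958/(-36712) - 3/(8*(1*(-2 - 2))) = 7958*(-1/36712) - 3/(8*(1*(-4))) = -3979/18356 - 3/(8*(-4)) = -3979/18356 - 3*(-1)/(8*4) = -3979/18356 - 1*(-3/32) = -3979/18356 + 3/32 = -18065/146848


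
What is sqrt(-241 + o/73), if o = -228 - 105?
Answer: I*sqrt(1308598)/73 ≈ 15.67*I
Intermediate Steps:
o = -333
sqrt(-241 + o/73) = sqrt(-241 - 333/73) = sqrt(-17926/73) = I*sqrt(1308598)/73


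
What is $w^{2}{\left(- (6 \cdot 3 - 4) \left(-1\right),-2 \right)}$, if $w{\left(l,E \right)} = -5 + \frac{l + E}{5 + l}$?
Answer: $\frac{6889}{361} \approx 19.083$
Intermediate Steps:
$w{\left(l,E \right)} = -5 + \frac{E + l}{5 + l}$
$w^{2}{\left(- (6 \cdot 3 - 4) \left(-1\right),-2 \right)} = \left(\frac{-25 - 2 - 4 - (6 \cdot 3 - 4) \left(-1\right)}{5 + - (6 \cdot 3 - 4) \left(-1\right)}\right)^{2} = \left(\frac{-25 - 2 - 4 - (18 - 4) \left(-1\right)}{5 + - (18 - 4) \left(-1\right)}\right)^{2} = \left(\frac{-25 - 2 - 4 \left(-1\right) 14 \left(-1\right)}{5 + \left(-1\right) 14 \left(-1\right)}\right)^{2} = \left(\frac{-25 - 2 - 4 \left(\left(-14\right) \left(-1\right)\right)}{5 - -14}\right)^{2} = \left(\frac{-25 - 2 - 56}{5 + 14}\right)^{2} = \left(\frac{-25 - 2 - 56}{19}\right)^{2} = \left(\frac{1}{19} \left(-83\right)\right)^{2} = \left(- \frac{83}{19}\right)^{2} = \frac{6889}{361}$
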